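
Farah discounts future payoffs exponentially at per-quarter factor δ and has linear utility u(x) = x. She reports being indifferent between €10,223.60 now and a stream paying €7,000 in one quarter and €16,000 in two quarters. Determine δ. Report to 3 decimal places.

Present value of the stream is 7000·δ + 16000·δ². Indifference gives 7000δ + 16000δ² = 10223.60.
Rearranged: 16000δ² + 7000δ − 10223.60 = 0.
By the quadratic formula (taking the positive root), δ = (−7000 + √703310400.00) / 32000 ≈ 0.610.

δ ≈ 0.610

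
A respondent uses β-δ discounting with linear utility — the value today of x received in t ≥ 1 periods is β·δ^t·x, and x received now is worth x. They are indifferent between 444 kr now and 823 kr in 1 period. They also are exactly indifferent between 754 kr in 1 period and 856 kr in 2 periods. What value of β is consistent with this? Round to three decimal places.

Both payoffs in the second observation are in the future, so β drops out: δ^1·754 = δ^2·856 ⇒ δ = 754/856 = 0.88084.
Now use the now-vs-future pair: 444 = β·δ·823 gives β = 444/(0.88084·823) ≈ 0.612.

β ≈ 0.612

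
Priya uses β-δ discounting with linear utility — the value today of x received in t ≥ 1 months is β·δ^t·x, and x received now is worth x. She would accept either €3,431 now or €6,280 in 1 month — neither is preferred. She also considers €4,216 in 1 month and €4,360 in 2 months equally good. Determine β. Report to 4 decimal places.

β ≈ 0.5650

The second indifference involves only future payoffs, so β cancels: β·δ^1·4216 = β·δ^2·4360, giving δ = 4216/4360 = 0.96697.
The first indifference: 3431 = β·δ·6280, so β = 3431/(δ·6280) = 3431/(0.96697·6280) ≈ 0.5650.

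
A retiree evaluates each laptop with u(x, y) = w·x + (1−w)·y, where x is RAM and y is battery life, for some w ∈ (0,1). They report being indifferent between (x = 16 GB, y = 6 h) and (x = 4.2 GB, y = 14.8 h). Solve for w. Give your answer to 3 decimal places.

u(16,6) = u(4.2,14.8) means w·16 + (1−w)·6 = w·4.2 + (1−w)·14.8.
Collecting terms: w·11.8 = (1−w)·8.8.
The marginal rate of substitution is 8.8/11.8, so w = 8.8/(11.8+8.8) = 0.427.

w = 0.427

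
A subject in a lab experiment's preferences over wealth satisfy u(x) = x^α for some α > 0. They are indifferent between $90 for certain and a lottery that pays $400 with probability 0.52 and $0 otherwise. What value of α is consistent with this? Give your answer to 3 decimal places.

Since u(0) = 0, the lottery's EU is 0.52·400^α.
Setting u(90) equal to that: 90^α = 0.52·400^α ⇒ (90/400)^α = 0.52.
α = ln(0.52) / ln(90/400) = -0.653926/-1.491655 ≈ 0.438.

α ≈ 0.438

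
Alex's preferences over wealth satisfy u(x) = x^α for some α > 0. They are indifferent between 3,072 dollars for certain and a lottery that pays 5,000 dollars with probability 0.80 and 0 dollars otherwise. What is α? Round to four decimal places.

Since u(0) = 0, the lottery's EU is 0.80·5000^α.
Equating: 3072^α = 0.80·5000^α, i.e. 0.6144^α = 0.80.
Taking logs: α·ln(3072/5000) = ln(0.80), so α = -0.2231436 / -0.4871091 ≈ 0.4581.

α ≈ 0.4581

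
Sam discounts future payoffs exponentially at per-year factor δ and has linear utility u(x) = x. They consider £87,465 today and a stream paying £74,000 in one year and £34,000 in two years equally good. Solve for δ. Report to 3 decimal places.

δ ≈ 0.850

Present value of the stream is 74000·δ + 34000·δ². Indifference gives 74000δ + 34000δ² = 87465.
So 34000δ² + 74000δ − 87465 = 0.
The positive root is δ = [−74000 + √(74000² + 4·34000·87465)] / (2·34000) = (−74000 + 131800.000)/68000 ≈ 0.850.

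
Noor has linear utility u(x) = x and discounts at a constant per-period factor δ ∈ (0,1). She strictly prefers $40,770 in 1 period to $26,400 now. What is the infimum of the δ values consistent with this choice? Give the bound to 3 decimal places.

Comparing present values: 26400 < δ·40770.
So δ > 26400/40770 = 0.64753.

δ > 0.648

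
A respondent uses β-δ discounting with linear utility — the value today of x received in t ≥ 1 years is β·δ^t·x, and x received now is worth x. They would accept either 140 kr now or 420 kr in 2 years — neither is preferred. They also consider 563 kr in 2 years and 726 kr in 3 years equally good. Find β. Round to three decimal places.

β ≈ 0.554

Both payoffs in the second observation are in the future, so β drops out: δ^2·563 = δ^3·726 ⇒ δ = 563/726 = 0.77548.
Substituting δ into 140 = β·δ^2·420: β = 140/(252.576) ≈ 0.554.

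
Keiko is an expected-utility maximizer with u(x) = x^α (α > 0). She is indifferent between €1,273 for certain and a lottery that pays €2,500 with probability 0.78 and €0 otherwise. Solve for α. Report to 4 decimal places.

α ≈ 0.3681

The lottery's expected utility is 0.78·u(2500) + 0.22·u(0) = 0.78·2500^α (since u(0) = 0 for α > 0).
Setting u(1273) equal to that: 1273^α = 0.78·2500^α ⇒ (1273/2500)^α = 0.78.
Taking logs: α·ln(1273/2500) = ln(0.78), so α = -0.2484614 / -0.6749144 ≈ 0.3681.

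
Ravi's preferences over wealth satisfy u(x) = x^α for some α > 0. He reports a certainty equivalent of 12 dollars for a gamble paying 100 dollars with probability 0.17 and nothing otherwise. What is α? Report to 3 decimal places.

α ≈ 0.836

The lottery's expected utility is 0.17·u(100) + 0.83·u(0) = 0.17·100^α (since u(0) = 0 for α > 0).
Equating: 12^α = 0.17·100^α, i.e. 0.1200^α = 0.17.
Taking logs: α·ln(12/100) = ln(0.17), so α = -1.771957 / -2.120264 ≈ 0.836.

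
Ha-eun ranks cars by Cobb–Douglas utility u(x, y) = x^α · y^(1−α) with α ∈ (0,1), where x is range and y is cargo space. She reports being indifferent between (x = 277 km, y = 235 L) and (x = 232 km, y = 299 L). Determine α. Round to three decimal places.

α ≈ 0.576

Indifference: 277^α · 235^(1−α) = 232^α · 299^(1−α).
Taking logs: α·ln 277 + (1−α)·ln 235 = α·ln 232 + (1−α)·ln 299, i.e. α·0.177280 = (1−α)·0.240858.
So α/(1−α) = (0.240858)/(0.177280) = 1.358630, and α = 1.358630/2.358630 ≈ 0.576.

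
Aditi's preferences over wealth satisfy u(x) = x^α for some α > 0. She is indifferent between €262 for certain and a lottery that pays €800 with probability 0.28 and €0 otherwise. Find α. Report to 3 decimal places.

α ≈ 1.140

Since u(0) = 0, the lottery's EU is 0.28·800^α.
Indifference: 262^α = 0.28·800^α, so (262/800)^α = 0.28.
Take logs: α = ln 0.28 / ln(262/800) ≈ 1.14038.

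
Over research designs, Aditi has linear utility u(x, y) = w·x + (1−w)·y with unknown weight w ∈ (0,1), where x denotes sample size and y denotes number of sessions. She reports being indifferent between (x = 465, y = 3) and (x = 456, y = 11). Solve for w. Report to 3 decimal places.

Equating utilities: w·465 + (1−w)·3 = w·456 + (1−w)·11.
w·(465−456) = (1−w)·(11−3), i.e. w·9 = (1−w)·8.
Hence w = 8/(9+8) = 8/17 = 0.471.

w = 0.471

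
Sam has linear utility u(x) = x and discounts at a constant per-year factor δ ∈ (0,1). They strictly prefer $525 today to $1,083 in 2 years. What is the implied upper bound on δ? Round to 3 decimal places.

Under u(x) = x this choice says 525 > δ^2·1083.
Hence δ^2 < 525/1083 = 0.48476, and x ↦ x^(1/2) is increasing on (0,∞).
δ < (525/1083)^(1/2) ≈ 0.696.

δ < 0.696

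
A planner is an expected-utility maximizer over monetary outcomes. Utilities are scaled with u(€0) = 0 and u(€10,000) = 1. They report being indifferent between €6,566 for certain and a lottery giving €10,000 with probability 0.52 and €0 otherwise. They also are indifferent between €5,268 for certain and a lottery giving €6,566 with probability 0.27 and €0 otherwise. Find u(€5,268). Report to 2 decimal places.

0.14

The first gamble pins u(€6,566): it must equal 0.52·1 + 0.48·0 = 0.52.
The second indifference gives u(€5,268) = 0.27·u(€6,566) + 0.73·u(€0) = 0.27·0.52 + 0.73·0.00 = 0.1404.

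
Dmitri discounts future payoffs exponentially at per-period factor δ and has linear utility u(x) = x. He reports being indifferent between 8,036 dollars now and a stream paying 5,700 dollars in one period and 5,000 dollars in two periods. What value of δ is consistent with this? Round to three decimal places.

Present value of the stream is 5700·δ + 5000·δ². Indifference gives 5700δ + 5000δ² = 8036.
So 5000δ² + 5700δ − 8036 = 0.
By the quadratic formula (taking the positive root), δ = (−5700 + √193210000.00) / 10000 ≈ 0.820.

δ ≈ 0.820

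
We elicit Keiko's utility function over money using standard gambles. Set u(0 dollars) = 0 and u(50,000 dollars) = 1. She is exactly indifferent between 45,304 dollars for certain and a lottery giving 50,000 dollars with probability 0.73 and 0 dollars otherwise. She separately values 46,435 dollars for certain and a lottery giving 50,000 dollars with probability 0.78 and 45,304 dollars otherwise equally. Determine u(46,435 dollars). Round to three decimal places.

From the first indifference, u(45,304 dollars) = 0.73·u(50,000 dollars) + 0.27·u(0 dollars) = 0.73·1 + 0.27·0 = 0.73.
Chaining: u(46,435 dollars) = 0.78·1.00 + 0.22·0.73 = 0.9406.

0.941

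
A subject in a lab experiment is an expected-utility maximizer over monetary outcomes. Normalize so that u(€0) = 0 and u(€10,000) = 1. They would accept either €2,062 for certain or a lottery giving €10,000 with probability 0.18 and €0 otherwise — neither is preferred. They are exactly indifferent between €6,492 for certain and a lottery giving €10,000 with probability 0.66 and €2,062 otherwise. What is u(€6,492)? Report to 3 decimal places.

The first gamble pins u(€2,062): it must equal 0.18·1 + 0.82·0 = 0.18.
Chaining: u(€6,492) = 0.66·1.00 + 0.34·0.18 = 0.7212.

0.721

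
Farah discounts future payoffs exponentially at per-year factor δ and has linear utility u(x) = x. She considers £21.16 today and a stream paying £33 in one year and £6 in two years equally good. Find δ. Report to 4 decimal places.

Equating present values: 21.16 = 33δ + 6δ².
That is, 6δ² + 33δ − 21.16 = 0, a quadratic in δ.
By the quadratic formula (taking the positive root), δ = (−33 + √1596.84) / 12 ≈ 0.5800.

δ ≈ 0.5800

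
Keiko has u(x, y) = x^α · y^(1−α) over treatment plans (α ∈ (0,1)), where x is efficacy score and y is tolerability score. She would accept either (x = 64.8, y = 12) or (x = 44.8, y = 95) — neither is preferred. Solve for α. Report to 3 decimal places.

α ≈ 0.849

Set the two utilities equal: 64.8^α·12^(1−α) = 44.8^α·95^(1−α).
Taking logs: α·ln 64.8 + (1−α)·ln 12 = α·ln 44.8 + (1−α)·ln 95, i.e. α·0.369097 = (1−α)·2.068970.
With A = 0.369097 and B = 2.068970: α·A = (1−α)·B, so α = B/(A+B) = 2.068970/2.438067 ≈ 0.849.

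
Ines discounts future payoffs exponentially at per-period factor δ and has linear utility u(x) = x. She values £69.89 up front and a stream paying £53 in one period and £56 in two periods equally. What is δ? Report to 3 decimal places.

Equating present values: 69.89 = 53δ + 56δ².
So 56δ² + 53δ − 69.89 = 0.
δ = (−53 + √(53² + 4·56·69.89)) / (2·56) = (−53 + √18464.36) / 112 ≈ 0.740.

δ ≈ 0.740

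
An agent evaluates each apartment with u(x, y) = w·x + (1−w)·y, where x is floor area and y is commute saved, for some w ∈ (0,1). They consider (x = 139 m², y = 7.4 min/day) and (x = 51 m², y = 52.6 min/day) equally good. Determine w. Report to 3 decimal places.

Equating utilities: w·139 + (1−w)·7.4 = w·51 + (1−w)·52.6.
w·(139−51) = (1−w)·(52.6−7.4), i.e. w·88 = (1−w)·45.2.
The marginal rate of substitution is 45.2/88, so w = 45.2/(88+45.2) = 0.339.

w = 0.339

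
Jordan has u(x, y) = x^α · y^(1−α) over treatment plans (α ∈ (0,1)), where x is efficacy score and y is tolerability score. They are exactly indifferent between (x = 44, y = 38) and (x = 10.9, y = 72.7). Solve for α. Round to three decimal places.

α ≈ 0.317

The Cobb–Douglas utilities coincide, so 44^α·38^(1−α) = 10.9^α·72.7^(1−α).
Rearrange to (44/10.9)^α = (72.7/38)^(1−α) and take logs: α·1.395427 = (1−α)·0.648755.
With A = 1.395427 and B = 0.648755: α·A = (1−α)·B, so α = B/(A+B) = 0.648755/2.044182 ≈ 0.317.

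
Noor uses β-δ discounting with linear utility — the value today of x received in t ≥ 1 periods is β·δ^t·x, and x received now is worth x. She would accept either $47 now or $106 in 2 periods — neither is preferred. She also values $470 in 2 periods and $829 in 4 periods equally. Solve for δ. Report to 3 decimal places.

Both payoffs in the second observation are in the future, so β drops out: δ^2·470 = δ^4·829 ⇒ δ^2 = 470/829 = 0.56695, so δ = 0.75296.

δ ≈ 0.753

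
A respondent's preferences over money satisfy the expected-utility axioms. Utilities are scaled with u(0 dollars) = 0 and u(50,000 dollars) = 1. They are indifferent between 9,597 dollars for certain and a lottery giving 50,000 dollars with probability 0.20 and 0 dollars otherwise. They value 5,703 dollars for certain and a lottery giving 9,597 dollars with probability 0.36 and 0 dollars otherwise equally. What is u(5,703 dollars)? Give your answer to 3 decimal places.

0.072

First, u(9,597 dollars) = 0.20·u(50,000 dollars) + 0.80·u(0 dollars) = 0.20.
Chaining: u(5,703 dollars) = 0.36·0.20 + 0.64·0.00 = 0.0720.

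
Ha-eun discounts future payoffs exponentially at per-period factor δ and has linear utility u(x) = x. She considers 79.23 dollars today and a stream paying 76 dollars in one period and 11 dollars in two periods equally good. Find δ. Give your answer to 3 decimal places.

The stream is worth 76δ + 11δ² today, so 76δ + 11δ² = 79.23.
Rearranged: 11δ² + 76δ − 79.23 = 0.
δ = (−76 + √(76² + 4·11·79.23)) / (2·11) = (−76 + √9262.12) / 22 ≈ 0.920.

δ ≈ 0.920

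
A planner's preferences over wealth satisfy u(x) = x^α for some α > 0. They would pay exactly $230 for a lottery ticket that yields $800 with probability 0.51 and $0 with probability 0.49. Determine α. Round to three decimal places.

α ≈ 0.540

The lottery's expected utility is 0.51·u(800) + 0.49·u(0) = 0.51·800^α (since u(0) = 0 for α > 0).
Setting u(230) equal to that: 230^α = 0.51·800^α ⇒ (230/800)^α = 0.51.
α = ln(0.51) / ln(230/800) = -0.673345/-1.246532 ≈ 0.540.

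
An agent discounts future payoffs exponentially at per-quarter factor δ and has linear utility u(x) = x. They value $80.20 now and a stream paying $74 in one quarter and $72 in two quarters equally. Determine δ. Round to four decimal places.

δ ≈ 0.6600

The stream is worth 74δ + 72δ² today, so 74δ + 72δ² = 80.20.
So 72δ² + 74δ − 80.20 = 0.
δ = (−74 + √(74² + 4·72·80.20)) / (2·72) = (−74 + √28573.60) / 144 ≈ 0.6600.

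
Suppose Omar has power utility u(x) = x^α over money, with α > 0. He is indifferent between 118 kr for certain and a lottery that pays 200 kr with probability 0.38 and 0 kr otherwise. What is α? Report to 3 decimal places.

α ≈ 1.834

Since u(0) = 0, the lottery's EU is 0.38·200^α.
Indifference: 118^α = 0.38·200^α, so (118/200)^α = 0.38.
α = ln(0.38) / ln(118/200) = -0.967584/-0.527633 ≈ 1.834.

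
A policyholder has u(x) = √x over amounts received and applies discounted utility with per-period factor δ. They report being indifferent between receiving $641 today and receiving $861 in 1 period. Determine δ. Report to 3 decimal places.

δ ≈ 0.863

Indifference means u(641) = δ · u(861), so δ = u(641)/u(861).
With u(x) = √x: δ = √641/√861 = √(641/861) = 0.86283.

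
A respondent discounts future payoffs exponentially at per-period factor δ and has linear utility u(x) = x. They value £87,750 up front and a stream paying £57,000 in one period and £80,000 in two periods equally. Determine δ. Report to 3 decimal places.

The stream is worth 57000δ + 80000δ² today, so 57000δ + 80000δ² = 87750.
That is, 80000δ² + 57000δ − 87750 = 0, a quadratic in δ.
By the quadratic formula (taking the positive root), δ = (−57000 + √31329000000.00) / 160000 ≈ 0.750.

δ ≈ 0.750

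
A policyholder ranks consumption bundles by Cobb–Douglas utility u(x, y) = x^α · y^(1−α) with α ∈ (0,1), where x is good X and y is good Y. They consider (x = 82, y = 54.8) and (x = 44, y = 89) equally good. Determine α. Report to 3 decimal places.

Set the two utilities equal: 82^α·54.8^(1−α) = 44^α·89^(1−α).
Rearrange to (82/44)^α = (89/54.8)^(1−α) and take logs: α·0.622530 = (1−α)·0.484946.
So α/(1−α) = (0.484946)/(0.622530) = 0.778992, and α = 0.778992/1.778992 ≈ 0.438.

α ≈ 0.438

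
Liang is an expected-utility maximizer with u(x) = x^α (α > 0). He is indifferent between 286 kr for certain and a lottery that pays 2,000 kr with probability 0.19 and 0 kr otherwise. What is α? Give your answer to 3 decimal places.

α ≈ 0.854

The lottery's expected utility is 0.19·u(2000) + 0.81·u(0) = 0.19·2000^α (since u(0) = 0 for α > 0).
Indifference: 286^α = 0.19·2000^α, so (286/2000)^α = 0.19.
Taking logs: α·ln(286/2000) = ln(0.19), so α = -1.660731 / -1.944911 ≈ 0.854.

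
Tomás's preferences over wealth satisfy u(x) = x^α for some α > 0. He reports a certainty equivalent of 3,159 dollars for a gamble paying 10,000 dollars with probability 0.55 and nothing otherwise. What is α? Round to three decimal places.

Since u(0) = 0, the lottery's EU is 0.55·10000^α.
Equating: 3159^α = 0.55·10000^α, i.e. 0.3159^α = 0.55.
Take logs: α = ln 0.55 / ln(3159/10000) ≈ 0.51881.

α ≈ 0.519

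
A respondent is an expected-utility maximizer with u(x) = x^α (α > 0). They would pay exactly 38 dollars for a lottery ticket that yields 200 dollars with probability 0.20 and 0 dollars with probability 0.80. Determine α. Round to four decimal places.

EU(lottery) = 0.20·200^α + 0.80·0 = 0.20·200^α.
Setting u(38) equal to that: 38^α = 0.20·200^α ⇒ (38/200)^α = 0.20.
Taking logs: α·ln(38/200) = ln(0.20), so α = -1.6094379 / -1.6607312 ≈ 0.9691.

α ≈ 0.9691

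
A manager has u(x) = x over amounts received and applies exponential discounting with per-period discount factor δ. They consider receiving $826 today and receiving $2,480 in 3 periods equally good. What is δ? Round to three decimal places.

δ ≈ 0.693

Equating discounted utilities: u(826) = δ^3·u(2480) ⇒ δ^3 = u(826)/u(2480).
With u(x) = x: δ^3 = 826/2480 = 0.33306.
Hence δ = (0.33306)^(1/3) = 0.69317.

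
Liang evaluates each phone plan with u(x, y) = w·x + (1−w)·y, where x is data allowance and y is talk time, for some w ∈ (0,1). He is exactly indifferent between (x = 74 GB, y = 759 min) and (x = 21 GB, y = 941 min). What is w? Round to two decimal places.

w = 0.77

u(74,759) = u(21,941) means w·74 + (1−w)·759 = w·21 + (1−w)·941.
Rearranging, 53·w − 182·(1−w) = 0.
Hence w = 182/(53+182) = 182/235 = 0.77.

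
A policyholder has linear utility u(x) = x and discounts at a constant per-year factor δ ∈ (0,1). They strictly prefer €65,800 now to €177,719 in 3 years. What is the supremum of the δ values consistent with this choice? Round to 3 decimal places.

The preference means 65800 > δ^3·177719.
Dividing by 177719: δ^3 < 0.37025. Both sides are positive, so the cube root keeps the direction.
δ < 0.37025^(1/3) = 0.718.

δ < 0.718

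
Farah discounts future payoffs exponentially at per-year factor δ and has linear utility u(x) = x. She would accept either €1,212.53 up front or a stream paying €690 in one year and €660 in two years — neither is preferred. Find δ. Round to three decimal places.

δ ≈ 0.930

Equating present values: 1212.53 = 690δ + 660δ².
Rearranged: 660δ² + 690δ − 1212.53 = 0.
By the quadratic formula (taking the positive root), δ = (−690 + √3677179.20) / 1320 ≈ 0.930.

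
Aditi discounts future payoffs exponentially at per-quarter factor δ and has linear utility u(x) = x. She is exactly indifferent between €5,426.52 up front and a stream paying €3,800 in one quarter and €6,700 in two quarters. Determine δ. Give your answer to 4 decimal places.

δ ≈ 0.6600

Equating present values: 5426.52 = 3800δ + 6700δ².
Rearranged: 6700δ² + 3800δ − 5426.52 = 0.
The positive root is δ = [−3800 + √(3800² + 4·6700·5426.52)] / (2·6700) = (−3800 + 12644.000)/13400 ≈ 0.6600.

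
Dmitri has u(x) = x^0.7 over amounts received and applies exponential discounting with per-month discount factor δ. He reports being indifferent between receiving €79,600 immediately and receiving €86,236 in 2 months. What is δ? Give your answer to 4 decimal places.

δ ≈ 0.9724

The payoff in 2 months is discounted by δ^2, so u(79600) = δ^2·u(86236) and δ^2 = u(79600)/u(86236).
Since u(x) = x^0.7, δ^2 = (79600/86236)^0.7 = 0.92305^0.7 = 0.94549.
Taking the square root: δ = 0.94549^(1/2) ≈ 0.9724.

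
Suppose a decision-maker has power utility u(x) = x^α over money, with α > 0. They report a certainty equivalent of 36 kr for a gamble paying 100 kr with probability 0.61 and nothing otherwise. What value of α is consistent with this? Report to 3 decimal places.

EU(lottery) = 0.61·100^α + 0.39·0 = 0.61·100^α.
Equating: 36^α = 0.61·100^α, i.e. 0.3600^α = 0.61.
α = ln(0.61) / ln(36/100) = -0.494296/-1.021651 ≈ 0.484.

α ≈ 0.484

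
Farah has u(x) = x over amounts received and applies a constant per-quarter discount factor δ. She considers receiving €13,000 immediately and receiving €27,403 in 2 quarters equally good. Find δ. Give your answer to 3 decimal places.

The payoff in 2 quarters is discounted by δ^2, so u(13000) = δ^2·u(27403) and δ^2 = u(13000)/u(27403).
With u(x) = x: δ^2 = 13000/27403 = 0.47440.
Hence δ = (0.47440)^(1/2) = 0.68877.

δ ≈ 0.689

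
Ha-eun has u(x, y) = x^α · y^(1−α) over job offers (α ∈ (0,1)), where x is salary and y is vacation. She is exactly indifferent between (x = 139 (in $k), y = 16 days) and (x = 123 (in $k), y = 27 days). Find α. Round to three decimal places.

α ≈ 0.811

The Cobb–Douglas utilities coincide, so 139^α·16^(1−α) = 123^α·27^(1−α).
Taking logs: α·ln 139 + (1−α)·ln 16 = α·ln 123 + (1−α)·ln 27, i.e. α·0.122290 = (1−α)·0.523248.
So α/(1−α) = (0.523248)/(0.122290) = 4.278747, and α = 4.278747/5.278747 ≈ 0.811.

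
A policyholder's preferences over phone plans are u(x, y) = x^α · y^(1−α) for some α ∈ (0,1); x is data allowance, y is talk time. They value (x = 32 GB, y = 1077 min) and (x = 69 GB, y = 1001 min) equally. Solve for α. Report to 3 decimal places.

The Cobb–Douglas utilities coincide, so 32^α·1077^(1−α) = 69^α·1001^(1−α).
(32/69)^α = (1001/1077)^(1−α); take logs: α·ln(32/69) = (1−α)·ln(1001/1077), i.e. α·-0.768371 = (1−α)·-0.073180.
With A = -0.768371 and B = -0.073180: α·A = (1−α)·B, so α = B/(A+B) = -0.073180/-0.841551 ≈ 0.087.

α ≈ 0.087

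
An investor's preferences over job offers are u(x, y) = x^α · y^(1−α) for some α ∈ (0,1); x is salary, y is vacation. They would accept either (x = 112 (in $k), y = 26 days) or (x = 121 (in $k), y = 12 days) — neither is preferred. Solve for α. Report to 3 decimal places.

α ≈ 0.909

Set the two utilities equal: 112^α·26^(1−α) = 121^α·12^(1−α).
Taking logs: α·ln 112 + (1−α)·ln 26 = α·ln 121 + (1−α)·ln 12, i.e. α·-0.077292 = (1−α)·-0.773190.
With A = -0.077292 and B = -0.773190: α·A = (1−α)·B, so α = B/(A+B) = -0.773190/-0.850482 ≈ 0.909.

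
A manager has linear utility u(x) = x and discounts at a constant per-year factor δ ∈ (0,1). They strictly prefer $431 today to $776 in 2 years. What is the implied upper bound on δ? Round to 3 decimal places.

δ < 0.745

The preference means 431 > δ^2·776.
Hence δ^2 < 431/776 = 0.55541, and x ↦ x^(1/2) is increasing on (0,∞).
δ < (431/776)^(1/2) ≈ 0.745.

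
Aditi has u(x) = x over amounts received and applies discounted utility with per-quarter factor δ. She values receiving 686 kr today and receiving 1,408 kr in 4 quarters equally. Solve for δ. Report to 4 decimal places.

δ ≈ 0.8355

The payoff in 4 quarters is discounted by δ^4, so u(686) = δ^4·u(1408) and δ^4 = u(686)/u(1408).
With u(x) = x: δ^4 = 686/1408 = 0.48722.
So δ = 0.48722^(1/4) ≈ 0.8355.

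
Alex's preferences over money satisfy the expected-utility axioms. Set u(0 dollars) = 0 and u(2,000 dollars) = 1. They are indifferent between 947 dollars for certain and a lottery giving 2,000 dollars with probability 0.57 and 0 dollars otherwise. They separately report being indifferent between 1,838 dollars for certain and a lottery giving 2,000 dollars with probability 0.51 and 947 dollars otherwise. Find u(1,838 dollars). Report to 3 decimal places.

0.789

The first gamble pins u(947 dollars): it must equal 0.57·1 + 0.43·0 = 0.57.
Chaining: u(1,838 dollars) = 0.51·1.00 + 0.49·0.57 = 0.7893.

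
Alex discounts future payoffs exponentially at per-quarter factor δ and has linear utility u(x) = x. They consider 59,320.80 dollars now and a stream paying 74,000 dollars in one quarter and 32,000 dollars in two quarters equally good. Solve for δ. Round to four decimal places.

δ ≈ 0.6300

Present value of the stream is 74000·δ + 32000·δ². Indifference gives 74000δ + 32000δ² = 59320.80.
That is, 32000δ² + 74000δ − 59320.80 = 0, a quadratic in δ.
δ = (−74000 + √(74000² + 4·32000·59320.80)) / (2·32000) = (−74000 + √13069062400.00) / 64000 ≈ 0.6300.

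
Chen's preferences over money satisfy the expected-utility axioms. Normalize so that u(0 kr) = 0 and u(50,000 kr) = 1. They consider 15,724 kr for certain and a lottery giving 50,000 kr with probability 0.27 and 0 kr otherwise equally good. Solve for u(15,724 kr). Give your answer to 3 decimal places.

0.270

u(15,724 kr) equals the lottery's expected utility: 0.27·1 + 0.73·0 = 0.27.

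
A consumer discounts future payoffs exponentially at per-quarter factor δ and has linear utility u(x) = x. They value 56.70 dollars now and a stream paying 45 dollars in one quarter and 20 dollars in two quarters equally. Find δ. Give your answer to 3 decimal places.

The stream is worth 45δ + 20δ² today, so 45δ + 20δ² = 56.70.
So 20δ² + 45δ − 56.70 = 0.
δ = (−45 + √(45² + 4·20·56.70)) / (2·20) = (−45 + √6561.00) / 40 ≈ 0.900.

δ ≈ 0.900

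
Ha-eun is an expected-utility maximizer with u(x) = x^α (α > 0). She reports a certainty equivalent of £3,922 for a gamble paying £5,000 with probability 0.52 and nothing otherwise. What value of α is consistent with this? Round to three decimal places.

α ≈ 2.693

EU(lottery) = 0.52·5000^α + 0.48·0 = 0.52·5000^α.
Indifference: 3922^α = 0.52·5000^α, so (3922/5000)^α = 0.52.
α = ln(0.52) / ln(3922/5000) = -0.653926/-0.242836 ≈ 2.693.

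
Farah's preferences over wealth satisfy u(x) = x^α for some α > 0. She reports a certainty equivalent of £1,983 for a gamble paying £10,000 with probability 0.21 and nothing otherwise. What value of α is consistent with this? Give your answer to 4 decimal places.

The lottery's expected utility is 0.21·u(10000) + 0.79·u(0) = 0.21·10000^α (since u(0) = 0 for α > 0).
Equating: 1983^α = 0.21·10000^α, i.e. 0.1983^α = 0.21.
Take logs: α = ln 0.21 / ln(1983/10000) ≈ 0.964569.

α ≈ 0.9646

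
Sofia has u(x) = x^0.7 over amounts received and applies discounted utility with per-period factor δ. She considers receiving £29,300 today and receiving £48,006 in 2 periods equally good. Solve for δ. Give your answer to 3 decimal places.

Equating discounted utilities: u(29300) = δ^2·u(48006) ⇒ δ^2 = u(29300)/u(48006).
With u(x) = x^0.7: δ^2 = 29300^0.7/48006^0.7 = (29300/48006)^0.7 = 0.70778.
Hence δ = (0.70778)^(1/2) = 0.84130.

δ ≈ 0.841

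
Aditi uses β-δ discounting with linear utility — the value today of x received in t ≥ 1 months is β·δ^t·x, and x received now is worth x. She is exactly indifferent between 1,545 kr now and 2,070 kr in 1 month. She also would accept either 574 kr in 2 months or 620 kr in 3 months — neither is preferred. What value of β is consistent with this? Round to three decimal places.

β ≈ 0.806

The second indifference involves only future payoffs, so β cancels: β·δ^2·574 = β·δ^3·620, giving δ = 574/620 = 0.92581.
Now use the now-vs-future pair: 1545 = β·δ·2070 gives β = 1545/(0.92581·2070) ≈ 0.806.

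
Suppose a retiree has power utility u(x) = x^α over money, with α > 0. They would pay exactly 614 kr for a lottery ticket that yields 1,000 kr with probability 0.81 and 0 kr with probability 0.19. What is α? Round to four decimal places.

α ≈ 0.4320

The lottery's expected utility is 0.81·u(1000) + 0.19·u(0) = 0.81·1000^α (since u(0) = 0 for α > 0).
Setting u(614) equal to that: 614^α = 0.81·1000^α ⇒ (614/1000)^α = 0.81.
Taking logs: α·ln(614/1000) = ln(0.81), so α = -0.2107210 / -0.4877604 ≈ 0.4320.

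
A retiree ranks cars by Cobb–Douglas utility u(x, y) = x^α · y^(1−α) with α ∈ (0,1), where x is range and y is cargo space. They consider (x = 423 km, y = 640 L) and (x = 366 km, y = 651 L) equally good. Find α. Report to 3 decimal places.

The Cobb–Douglas utilities coincide, so 423^α·640^(1−α) = 366^α·651^(1−α).
Taking logs: α·ln 423 + (1−α)·ln 640 = α·ln 366 + (1−α)·ln 651, i.e. α·0.144739 = (1−α)·0.017041.
With A = 0.144739 and B = 0.017041: α·A = (1−α)·B, so α = B/(A+B) = 0.017041/0.161780 ≈ 0.105.

α ≈ 0.105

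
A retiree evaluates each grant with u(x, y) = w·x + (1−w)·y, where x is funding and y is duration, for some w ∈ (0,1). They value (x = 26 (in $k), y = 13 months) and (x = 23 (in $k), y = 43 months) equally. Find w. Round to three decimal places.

u(26,13) = u(23,43) means w·26 + (1−w)·13 = w·23 + (1−w)·43.
Collecting terms: w·3 = (1−w)·30.
Hence w = 30/(3+30) = 30/33 = 0.909.

w = 0.909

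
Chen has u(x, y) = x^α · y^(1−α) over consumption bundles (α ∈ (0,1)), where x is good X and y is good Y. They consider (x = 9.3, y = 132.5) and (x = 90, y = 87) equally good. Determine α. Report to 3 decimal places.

The Cobb–Douglas utilities coincide, so 9.3^α·132.5^(1−α) = 90^α·87^(1−α).
(9.3/90)^α = (87/132.5)^(1−α); take logs: α·ln(9.3/90) = (1−α)·ln(87/132.5), i.e. α·-2.269795 = (1−α)·-0.420675.
With A = -2.269795 and B = -0.420675: α·A = (1−α)·B, so α = B/(A+B) = -0.420675/-2.690470 ≈ 0.156.

α ≈ 0.156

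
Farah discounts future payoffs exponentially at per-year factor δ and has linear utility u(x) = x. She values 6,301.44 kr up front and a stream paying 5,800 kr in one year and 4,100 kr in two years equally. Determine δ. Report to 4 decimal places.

δ ≈ 0.7200

Equating present values: 6301.44 = 5800δ + 4100δ².
Rearranged: 4100δ² + 5800δ − 6301.44 = 0.
By the quadratic formula (taking the positive root), δ = (−5800 + √136983616.00) / 8200 ≈ 0.7200.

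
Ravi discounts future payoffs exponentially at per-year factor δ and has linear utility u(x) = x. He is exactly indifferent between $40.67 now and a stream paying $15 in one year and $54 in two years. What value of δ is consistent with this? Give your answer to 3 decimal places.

δ ≈ 0.740

Equating present values: 40.67 = 15δ + 54δ².
So 54δ² + 15δ − 40.67 = 0.
δ = (−15 + √(15² + 4·54·40.67)) / (2·54) = (−15 + √9009.72) / 108 ≈ 0.740.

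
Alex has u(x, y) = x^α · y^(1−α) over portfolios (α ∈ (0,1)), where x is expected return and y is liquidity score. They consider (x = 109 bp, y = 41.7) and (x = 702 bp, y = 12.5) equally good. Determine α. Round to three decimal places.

α ≈ 0.393

The Cobb–Douglas utilities coincide, so 109^α·41.7^(1−α) = 702^α·12.5^(1−α).
Taking logs: α·ln 109 + (1−α)·ln 41.7 = α·ln 702 + (1−α)·ln 12.5, i.e. α·-1.862586 = (1−α)·-1.204772.
Thus α·(-3.067358) = -1.204772, so α = -1.204772/-3.067358 ≈ 0.393.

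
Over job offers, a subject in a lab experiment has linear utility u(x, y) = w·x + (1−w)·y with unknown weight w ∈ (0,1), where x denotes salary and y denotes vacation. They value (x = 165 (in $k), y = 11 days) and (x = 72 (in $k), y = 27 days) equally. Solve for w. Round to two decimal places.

w = 0.15

Indifference: w·165 + (1−w)·11 = w·72 + (1−w)·27.
Rearranging, 93·w − 16·(1−w) = 0.
Hence w = 16/(93+16) = 16/109 = 0.15.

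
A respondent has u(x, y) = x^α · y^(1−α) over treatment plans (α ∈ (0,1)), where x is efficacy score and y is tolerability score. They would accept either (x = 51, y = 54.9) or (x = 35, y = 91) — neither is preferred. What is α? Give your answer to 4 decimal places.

Set the two utilities equal: 51^α·54.9^(1−α) = 35^α·91^(1−α).
(51/35)^α = (91/54.9)^(1−α); take logs: α·ln(51/35) = (1−α)·ln(91/54.9), i.e. α·0.3764776 = (1−α)·0.5053462.
So α/(1−α) = (0.5053462)/(0.3764776) = 1.3423008, and α = 1.3423008/2.3423008 ≈ 0.5731.

α ≈ 0.5731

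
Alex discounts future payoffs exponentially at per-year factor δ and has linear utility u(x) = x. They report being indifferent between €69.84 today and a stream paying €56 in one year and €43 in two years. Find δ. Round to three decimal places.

Present value of the stream is 56·δ + 43·δ². Indifference gives 56δ + 43δ² = 69.84.
Rearranged: 43δ² + 56δ − 69.84 = 0.
δ = (−56 + √(56² + 4·43·69.84)) / (2·43) = (−56 + √15148.48) / 86 ≈ 0.780.

δ ≈ 0.780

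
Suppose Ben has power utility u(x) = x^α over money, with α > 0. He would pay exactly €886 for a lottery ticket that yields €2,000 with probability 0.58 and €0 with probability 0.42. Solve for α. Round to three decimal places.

α ≈ 0.669

EU(lottery) = 0.58·2000^α + 0.42·0 = 0.58·2000^α.
Setting u(886) equal to that: 886^α = 0.58·2000^α ⇒ (886/2000)^α = 0.58.
Taking logs: α·ln(886/2000) = ln(0.58), so α = -0.544727 / -0.814186 ≈ 0.669.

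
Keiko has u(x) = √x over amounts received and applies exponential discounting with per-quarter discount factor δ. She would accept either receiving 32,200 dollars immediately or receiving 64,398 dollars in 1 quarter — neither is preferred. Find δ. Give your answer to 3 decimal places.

δ ≈ 0.707

Equating discounted utilities: u(32200) = δ·u(64398) ⇒ δ = u(32200)/u(64398).
Since u(x) = √x, δ = √(32200/64398) = 0.70712.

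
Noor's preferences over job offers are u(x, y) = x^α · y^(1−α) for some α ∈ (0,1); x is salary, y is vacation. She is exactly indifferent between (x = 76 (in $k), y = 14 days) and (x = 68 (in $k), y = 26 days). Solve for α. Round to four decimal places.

Indifference: 76^α · 14^(1−α) = 68^α · 26^(1−α).
Rearrange to (76/68)^α = (26/14)^(1−α) and take logs: α·0.1112256 = (1−α)·0.6190392.
Thus α·(0.7302648) = 0.6190392, so α = 0.6190392/0.7302648 ≈ 0.8477.

α ≈ 0.8477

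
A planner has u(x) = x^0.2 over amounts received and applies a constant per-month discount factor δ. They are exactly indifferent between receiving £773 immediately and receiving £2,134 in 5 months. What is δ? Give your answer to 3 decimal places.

Equating discounted utilities: u(773) = δ^5·u(2134) ⇒ δ^5 = u(773)/u(2134).
Since u(x) = x^0.2, δ^5 = (773/2134)^0.2 = 0.36223^0.2 = 0.81620.
Taking the 5th root: δ = 0.81620^(1/5) ≈ 0.960.

δ ≈ 0.960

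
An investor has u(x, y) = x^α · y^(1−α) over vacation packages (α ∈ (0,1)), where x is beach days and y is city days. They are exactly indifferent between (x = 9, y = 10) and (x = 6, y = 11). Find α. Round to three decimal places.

α ≈ 0.190

Set the two utilities equal: 9^α·10^(1−α) = 6^α·11^(1−α).
Taking logs: α·ln 9 + (1−α)·ln 10 = α·ln 6 + (1−α)·ln 11, i.e. α·0.405465 = (1−α)·0.095310.
So α/(1−α) = (0.095310)/(0.405465) = 0.235063, and α = 0.235063/1.235063 ≈ 0.190.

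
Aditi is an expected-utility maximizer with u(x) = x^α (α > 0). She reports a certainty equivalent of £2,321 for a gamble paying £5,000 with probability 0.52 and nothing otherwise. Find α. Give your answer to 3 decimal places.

The lottery's expected utility is 0.52·u(5000) + 0.48·u(0) = 0.52·5000^α (since u(0) = 0 for α > 0).
Equating: 2321^α = 0.52·5000^α, i.e. 0.4642^α = 0.52.
Take logs: α = ln 0.52 / ln(2321/5000) ≈ 0.85209.

α ≈ 0.852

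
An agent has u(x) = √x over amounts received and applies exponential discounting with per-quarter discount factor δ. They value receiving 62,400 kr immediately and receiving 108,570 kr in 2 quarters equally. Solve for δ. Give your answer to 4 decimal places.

Equating discounted utilities: u(62400) = δ^2·u(108570) ⇒ δ^2 = u(62400)/u(108570).
With u(x) = √x: δ^2 = √62400/√108570 = √(62400/108570) = 0.75812.
So δ = 0.75812^(1/2) ≈ 0.8707.

δ ≈ 0.8707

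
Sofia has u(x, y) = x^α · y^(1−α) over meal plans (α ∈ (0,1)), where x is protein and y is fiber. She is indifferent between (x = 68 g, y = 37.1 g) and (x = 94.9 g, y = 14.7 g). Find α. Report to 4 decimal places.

α ≈ 0.7353

Indifference: 68^α · 37.1^(1−α) = 94.9^α · 14.7^(1−α).
Rearrange to (68/94.9)^α = (14.7/37.1)^(1−α) and take logs: α·-0.3333160 = (1−α)·-0.9257695.
So α/(1−α) = (-0.9257695)/(-0.3333160) = 2.7774529, and α = 2.7774529/3.7774529 ≈ 0.7353.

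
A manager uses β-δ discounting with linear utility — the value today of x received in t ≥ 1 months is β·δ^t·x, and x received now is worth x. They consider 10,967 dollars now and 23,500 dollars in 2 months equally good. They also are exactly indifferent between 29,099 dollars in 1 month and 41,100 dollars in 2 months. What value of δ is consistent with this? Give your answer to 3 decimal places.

δ ≈ 0.708

Both payoffs in the second observation are in the future, so β drops out: δ^1·29099 = δ^2·41100 ⇒ δ = 29099/41100 = 0.70800.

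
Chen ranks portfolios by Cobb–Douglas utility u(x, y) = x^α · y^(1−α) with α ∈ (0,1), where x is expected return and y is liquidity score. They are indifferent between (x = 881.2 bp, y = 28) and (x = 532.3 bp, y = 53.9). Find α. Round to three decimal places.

Set the two utilities equal: 881.2^α·28^(1−α) = 532.3^α·53.9^(1−α).
Taking logs: α·ln 881.2 + (1−α)·ln 28 = α·ln 532.3 + (1−α)·ln 53.9, i.e. α·0.504077 = (1−α)·0.654926.
So α/(1−α) = (0.654926)/(0.504077) = 1.299258, and α = 1.299258/2.299258 ≈ 0.565.

α ≈ 0.565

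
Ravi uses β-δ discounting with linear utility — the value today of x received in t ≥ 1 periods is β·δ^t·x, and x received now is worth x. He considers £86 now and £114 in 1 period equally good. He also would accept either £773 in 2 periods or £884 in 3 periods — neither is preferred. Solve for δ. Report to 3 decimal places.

The second indifference involves only future payoffs, so β cancels: β·δ^2·773 = β·δ^3·884, giving δ = 773/884 = 0.87443.

δ ≈ 0.874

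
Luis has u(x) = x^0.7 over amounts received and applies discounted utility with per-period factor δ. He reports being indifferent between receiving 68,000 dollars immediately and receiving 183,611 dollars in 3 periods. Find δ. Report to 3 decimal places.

Equating discounted utilities: u(68000) = δ^3·u(183611) ⇒ δ^3 = u(68000)/u(183611).
With u(x) = x^0.7: δ^3 = 68000^0.7/183611^0.7 = (68000/183611)^0.7 = 0.49892.
Hence δ = (0.49892)^(1/3) = 0.79313.

δ ≈ 0.793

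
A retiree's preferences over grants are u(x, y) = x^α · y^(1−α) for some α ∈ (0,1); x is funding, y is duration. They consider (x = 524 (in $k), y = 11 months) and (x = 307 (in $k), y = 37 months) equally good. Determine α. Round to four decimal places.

α ≈ 0.6941

Set the two utilities equal: 524^α·11^(1−α) = 307^α·37^(1−α).
(524/307)^α = (37/11)^(1−α); take logs: α·ln(524/307) = (1−α)·ln(37/11), i.e. α·0.5346439 = (1−α)·1.2130226.
With A = 0.5346439 and B = 1.2130226: α·A = (1−α)·B, so α = B/(A+B) = 1.2130226/1.7476665 ≈ 0.6941.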